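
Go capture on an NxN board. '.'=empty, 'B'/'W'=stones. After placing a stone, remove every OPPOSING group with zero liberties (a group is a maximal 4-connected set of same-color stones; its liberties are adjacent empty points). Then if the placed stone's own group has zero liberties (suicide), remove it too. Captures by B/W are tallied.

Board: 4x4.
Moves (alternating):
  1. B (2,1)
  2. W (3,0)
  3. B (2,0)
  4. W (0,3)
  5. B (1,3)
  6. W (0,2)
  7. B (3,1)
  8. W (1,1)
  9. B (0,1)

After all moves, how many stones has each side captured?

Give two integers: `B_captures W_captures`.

Move 1: B@(2,1) -> caps B=0 W=0
Move 2: W@(3,0) -> caps B=0 W=0
Move 3: B@(2,0) -> caps B=0 W=0
Move 4: W@(0,3) -> caps B=0 W=0
Move 5: B@(1,3) -> caps B=0 W=0
Move 6: W@(0,2) -> caps B=0 W=0
Move 7: B@(3,1) -> caps B=1 W=0
Move 8: W@(1,1) -> caps B=1 W=0
Move 9: B@(0,1) -> caps B=1 W=0

Answer: 1 0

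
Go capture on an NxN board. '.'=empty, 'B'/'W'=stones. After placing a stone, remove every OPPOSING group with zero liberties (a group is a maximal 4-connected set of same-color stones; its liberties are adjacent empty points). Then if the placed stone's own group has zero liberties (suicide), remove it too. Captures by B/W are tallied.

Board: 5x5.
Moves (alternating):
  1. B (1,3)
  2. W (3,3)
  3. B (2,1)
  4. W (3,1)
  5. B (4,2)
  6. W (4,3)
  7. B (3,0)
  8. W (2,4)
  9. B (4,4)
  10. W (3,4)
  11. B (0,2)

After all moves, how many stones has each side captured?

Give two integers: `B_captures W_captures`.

Move 1: B@(1,3) -> caps B=0 W=0
Move 2: W@(3,3) -> caps B=0 W=0
Move 3: B@(2,1) -> caps B=0 W=0
Move 4: W@(3,1) -> caps B=0 W=0
Move 5: B@(4,2) -> caps B=0 W=0
Move 6: W@(4,3) -> caps B=0 W=0
Move 7: B@(3,0) -> caps B=0 W=0
Move 8: W@(2,4) -> caps B=0 W=0
Move 9: B@(4,4) -> caps B=0 W=0
Move 10: W@(3,4) -> caps B=0 W=1
Move 11: B@(0,2) -> caps B=0 W=1

Answer: 0 1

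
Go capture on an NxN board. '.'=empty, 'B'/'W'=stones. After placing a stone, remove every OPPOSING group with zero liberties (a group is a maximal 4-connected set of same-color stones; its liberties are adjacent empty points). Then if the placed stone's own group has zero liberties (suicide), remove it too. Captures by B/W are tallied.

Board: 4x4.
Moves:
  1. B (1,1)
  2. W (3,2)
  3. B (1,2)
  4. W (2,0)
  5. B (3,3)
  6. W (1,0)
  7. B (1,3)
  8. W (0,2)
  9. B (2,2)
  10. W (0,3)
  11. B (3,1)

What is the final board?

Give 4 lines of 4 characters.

Move 1: B@(1,1) -> caps B=0 W=0
Move 2: W@(3,2) -> caps B=0 W=0
Move 3: B@(1,2) -> caps B=0 W=0
Move 4: W@(2,0) -> caps B=0 W=0
Move 5: B@(3,3) -> caps B=0 W=0
Move 6: W@(1,0) -> caps B=0 W=0
Move 7: B@(1,3) -> caps B=0 W=0
Move 8: W@(0,2) -> caps B=0 W=0
Move 9: B@(2,2) -> caps B=0 W=0
Move 10: W@(0,3) -> caps B=0 W=0
Move 11: B@(3,1) -> caps B=1 W=0

Answer: ..WW
WBBB
W.B.
.B.B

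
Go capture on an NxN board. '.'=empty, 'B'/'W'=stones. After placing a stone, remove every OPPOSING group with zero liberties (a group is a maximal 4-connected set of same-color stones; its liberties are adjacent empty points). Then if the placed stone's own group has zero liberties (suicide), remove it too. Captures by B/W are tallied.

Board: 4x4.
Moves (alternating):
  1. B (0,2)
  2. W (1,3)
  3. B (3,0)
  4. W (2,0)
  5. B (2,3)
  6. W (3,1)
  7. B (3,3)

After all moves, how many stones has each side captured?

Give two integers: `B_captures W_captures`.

Answer: 0 1

Derivation:
Move 1: B@(0,2) -> caps B=0 W=0
Move 2: W@(1,3) -> caps B=0 W=0
Move 3: B@(3,0) -> caps B=0 W=0
Move 4: W@(2,0) -> caps B=0 W=0
Move 5: B@(2,3) -> caps B=0 W=0
Move 6: W@(3,1) -> caps B=0 W=1
Move 7: B@(3,3) -> caps B=0 W=1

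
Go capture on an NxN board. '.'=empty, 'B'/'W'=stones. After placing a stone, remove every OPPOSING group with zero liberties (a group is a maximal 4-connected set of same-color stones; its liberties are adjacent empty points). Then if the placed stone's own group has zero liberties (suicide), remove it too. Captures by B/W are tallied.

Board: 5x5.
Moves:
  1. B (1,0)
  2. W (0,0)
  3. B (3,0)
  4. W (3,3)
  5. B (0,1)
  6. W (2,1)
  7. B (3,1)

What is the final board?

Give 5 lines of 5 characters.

Move 1: B@(1,0) -> caps B=0 W=0
Move 2: W@(0,0) -> caps B=0 W=0
Move 3: B@(3,0) -> caps B=0 W=0
Move 4: W@(3,3) -> caps B=0 W=0
Move 5: B@(0,1) -> caps B=1 W=0
Move 6: W@(2,1) -> caps B=1 W=0
Move 7: B@(3,1) -> caps B=1 W=0

Answer: .B...
B....
.W...
BB.W.
.....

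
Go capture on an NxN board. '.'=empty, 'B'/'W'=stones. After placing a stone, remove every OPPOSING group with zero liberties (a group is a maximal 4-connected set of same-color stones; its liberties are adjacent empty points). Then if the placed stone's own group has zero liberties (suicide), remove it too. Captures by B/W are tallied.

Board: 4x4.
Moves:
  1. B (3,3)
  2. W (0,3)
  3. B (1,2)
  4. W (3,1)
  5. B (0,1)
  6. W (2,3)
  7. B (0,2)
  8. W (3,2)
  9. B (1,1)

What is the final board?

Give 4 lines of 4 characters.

Answer: .BBW
.BB.
...W
.WW.

Derivation:
Move 1: B@(3,3) -> caps B=0 W=0
Move 2: W@(0,3) -> caps B=0 W=0
Move 3: B@(1,2) -> caps B=0 W=0
Move 4: W@(3,1) -> caps B=0 W=0
Move 5: B@(0,1) -> caps B=0 W=0
Move 6: W@(2,3) -> caps B=0 W=0
Move 7: B@(0,2) -> caps B=0 W=0
Move 8: W@(3,2) -> caps B=0 W=1
Move 9: B@(1,1) -> caps B=0 W=1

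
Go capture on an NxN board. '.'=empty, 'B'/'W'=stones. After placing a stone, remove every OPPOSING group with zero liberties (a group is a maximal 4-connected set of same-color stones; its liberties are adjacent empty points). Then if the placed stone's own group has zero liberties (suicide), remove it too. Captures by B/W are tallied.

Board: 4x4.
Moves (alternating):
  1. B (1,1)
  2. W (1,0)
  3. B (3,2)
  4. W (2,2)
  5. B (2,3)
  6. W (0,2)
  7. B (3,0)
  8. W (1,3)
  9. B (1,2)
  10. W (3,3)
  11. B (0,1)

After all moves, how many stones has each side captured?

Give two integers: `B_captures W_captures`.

Answer: 0 1

Derivation:
Move 1: B@(1,1) -> caps B=0 W=0
Move 2: W@(1,0) -> caps B=0 W=0
Move 3: B@(3,2) -> caps B=0 W=0
Move 4: W@(2,2) -> caps B=0 W=0
Move 5: B@(2,3) -> caps B=0 W=0
Move 6: W@(0,2) -> caps B=0 W=0
Move 7: B@(3,0) -> caps B=0 W=0
Move 8: W@(1,3) -> caps B=0 W=0
Move 9: B@(1,2) -> caps B=0 W=0
Move 10: W@(3,3) -> caps B=0 W=1
Move 11: B@(0,1) -> caps B=0 W=1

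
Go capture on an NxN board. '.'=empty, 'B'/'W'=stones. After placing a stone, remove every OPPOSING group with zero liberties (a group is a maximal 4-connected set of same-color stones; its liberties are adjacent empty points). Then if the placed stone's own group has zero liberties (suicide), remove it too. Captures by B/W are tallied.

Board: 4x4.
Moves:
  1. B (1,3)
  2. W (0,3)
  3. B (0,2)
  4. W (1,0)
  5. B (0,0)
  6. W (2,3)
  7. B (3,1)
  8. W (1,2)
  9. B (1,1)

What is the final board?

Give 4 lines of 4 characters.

Answer: B.B.
WBWB
...W
.B..

Derivation:
Move 1: B@(1,3) -> caps B=0 W=0
Move 2: W@(0,3) -> caps B=0 W=0
Move 3: B@(0,2) -> caps B=1 W=0
Move 4: W@(1,0) -> caps B=1 W=0
Move 5: B@(0,0) -> caps B=1 W=0
Move 6: W@(2,3) -> caps B=1 W=0
Move 7: B@(3,1) -> caps B=1 W=0
Move 8: W@(1,2) -> caps B=1 W=0
Move 9: B@(1,1) -> caps B=1 W=0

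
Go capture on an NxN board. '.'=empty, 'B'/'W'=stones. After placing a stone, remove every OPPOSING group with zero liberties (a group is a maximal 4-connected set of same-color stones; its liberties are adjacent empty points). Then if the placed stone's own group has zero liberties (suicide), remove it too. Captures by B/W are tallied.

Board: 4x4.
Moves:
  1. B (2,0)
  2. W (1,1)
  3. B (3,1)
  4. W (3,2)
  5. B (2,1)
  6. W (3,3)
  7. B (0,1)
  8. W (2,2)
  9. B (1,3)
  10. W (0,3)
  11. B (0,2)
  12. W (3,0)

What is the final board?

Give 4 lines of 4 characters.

Answer: .BB.
.W.B
BBW.
.BWW

Derivation:
Move 1: B@(2,0) -> caps B=0 W=0
Move 2: W@(1,1) -> caps B=0 W=0
Move 3: B@(3,1) -> caps B=0 W=0
Move 4: W@(3,2) -> caps B=0 W=0
Move 5: B@(2,1) -> caps B=0 W=0
Move 6: W@(3,3) -> caps B=0 W=0
Move 7: B@(0,1) -> caps B=0 W=0
Move 8: W@(2,2) -> caps B=0 W=0
Move 9: B@(1,3) -> caps B=0 W=0
Move 10: W@(0,3) -> caps B=0 W=0
Move 11: B@(0,2) -> caps B=1 W=0
Move 12: W@(3,0) -> caps B=1 W=0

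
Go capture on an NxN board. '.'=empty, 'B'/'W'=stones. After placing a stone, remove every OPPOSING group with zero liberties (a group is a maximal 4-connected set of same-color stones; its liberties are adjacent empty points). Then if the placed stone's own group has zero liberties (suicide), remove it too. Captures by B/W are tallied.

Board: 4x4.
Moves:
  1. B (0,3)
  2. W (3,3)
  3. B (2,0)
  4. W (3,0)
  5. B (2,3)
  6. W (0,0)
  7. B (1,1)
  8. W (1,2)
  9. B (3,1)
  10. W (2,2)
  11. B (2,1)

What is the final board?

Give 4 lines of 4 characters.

Move 1: B@(0,3) -> caps B=0 W=0
Move 2: W@(3,3) -> caps B=0 W=0
Move 3: B@(2,0) -> caps B=0 W=0
Move 4: W@(3,0) -> caps B=0 W=0
Move 5: B@(2,3) -> caps B=0 W=0
Move 6: W@(0,0) -> caps B=0 W=0
Move 7: B@(1,1) -> caps B=0 W=0
Move 8: W@(1,2) -> caps B=0 W=0
Move 9: B@(3,1) -> caps B=1 W=0
Move 10: W@(2,2) -> caps B=1 W=0
Move 11: B@(2,1) -> caps B=1 W=0

Answer: W..B
.BW.
BBWB
.B.W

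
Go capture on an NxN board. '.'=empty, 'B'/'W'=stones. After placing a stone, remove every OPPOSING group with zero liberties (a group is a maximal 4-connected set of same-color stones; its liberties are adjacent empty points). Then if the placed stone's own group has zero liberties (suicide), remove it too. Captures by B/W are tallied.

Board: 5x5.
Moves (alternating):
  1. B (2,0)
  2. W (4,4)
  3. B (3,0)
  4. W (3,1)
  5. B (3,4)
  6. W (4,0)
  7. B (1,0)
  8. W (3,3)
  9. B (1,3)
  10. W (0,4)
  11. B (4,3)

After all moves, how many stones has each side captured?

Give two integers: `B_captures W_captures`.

Move 1: B@(2,0) -> caps B=0 W=0
Move 2: W@(4,4) -> caps B=0 W=0
Move 3: B@(3,0) -> caps B=0 W=0
Move 4: W@(3,1) -> caps B=0 W=0
Move 5: B@(3,4) -> caps B=0 W=0
Move 6: W@(4,0) -> caps B=0 W=0
Move 7: B@(1,0) -> caps B=0 W=0
Move 8: W@(3,3) -> caps B=0 W=0
Move 9: B@(1,3) -> caps B=0 W=0
Move 10: W@(0,4) -> caps B=0 W=0
Move 11: B@(4,3) -> caps B=1 W=0

Answer: 1 0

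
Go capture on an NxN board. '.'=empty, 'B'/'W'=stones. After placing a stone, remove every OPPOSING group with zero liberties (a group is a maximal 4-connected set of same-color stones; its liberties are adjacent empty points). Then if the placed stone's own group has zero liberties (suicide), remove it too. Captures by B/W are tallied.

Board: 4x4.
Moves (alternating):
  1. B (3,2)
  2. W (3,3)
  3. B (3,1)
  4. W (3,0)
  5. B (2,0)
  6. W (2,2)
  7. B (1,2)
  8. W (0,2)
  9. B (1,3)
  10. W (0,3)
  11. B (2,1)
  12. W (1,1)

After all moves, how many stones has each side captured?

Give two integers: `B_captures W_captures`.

Move 1: B@(3,2) -> caps B=0 W=0
Move 2: W@(3,3) -> caps B=0 W=0
Move 3: B@(3,1) -> caps B=0 W=0
Move 4: W@(3,0) -> caps B=0 W=0
Move 5: B@(2,0) -> caps B=1 W=0
Move 6: W@(2,2) -> caps B=1 W=0
Move 7: B@(1,2) -> caps B=1 W=0
Move 8: W@(0,2) -> caps B=1 W=0
Move 9: B@(1,3) -> caps B=1 W=0
Move 10: W@(0,3) -> caps B=1 W=0
Move 11: B@(2,1) -> caps B=1 W=0
Move 12: W@(1,1) -> caps B=1 W=0

Answer: 1 0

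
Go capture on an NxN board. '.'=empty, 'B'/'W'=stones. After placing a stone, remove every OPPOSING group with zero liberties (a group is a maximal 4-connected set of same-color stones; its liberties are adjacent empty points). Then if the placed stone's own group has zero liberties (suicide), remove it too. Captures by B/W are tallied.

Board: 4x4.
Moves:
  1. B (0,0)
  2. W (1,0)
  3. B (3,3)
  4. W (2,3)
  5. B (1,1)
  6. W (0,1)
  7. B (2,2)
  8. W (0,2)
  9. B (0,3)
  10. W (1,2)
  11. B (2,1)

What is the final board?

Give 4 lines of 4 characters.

Answer: .WWB
WBW.
.BBW
...B

Derivation:
Move 1: B@(0,0) -> caps B=0 W=0
Move 2: W@(1,0) -> caps B=0 W=0
Move 3: B@(3,3) -> caps B=0 W=0
Move 4: W@(2,3) -> caps B=0 W=0
Move 5: B@(1,1) -> caps B=0 W=0
Move 6: W@(0,1) -> caps B=0 W=1
Move 7: B@(2,2) -> caps B=0 W=1
Move 8: W@(0,2) -> caps B=0 W=1
Move 9: B@(0,3) -> caps B=0 W=1
Move 10: W@(1,2) -> caps B=0 W=1
Move 11: B@(2,1) -> caps B=0 W=1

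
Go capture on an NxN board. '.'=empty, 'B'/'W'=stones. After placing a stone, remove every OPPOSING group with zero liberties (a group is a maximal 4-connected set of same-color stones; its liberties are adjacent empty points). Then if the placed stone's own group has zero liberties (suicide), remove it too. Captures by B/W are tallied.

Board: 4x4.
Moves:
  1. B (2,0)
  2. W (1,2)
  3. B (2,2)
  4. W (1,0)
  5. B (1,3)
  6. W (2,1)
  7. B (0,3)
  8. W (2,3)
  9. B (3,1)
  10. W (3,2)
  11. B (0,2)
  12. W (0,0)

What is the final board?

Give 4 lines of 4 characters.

Answer: W.BB
W.WB
BW.W
.BW.

Derivation:
Move 1: B@(2,0) -> caps B=0 W=0
Move 2: W@(1,2) -> caps B=0 W=0
Move 3: B@(2,2) -> caps B=0 W=0
Move 4: W@(1,0) -> caps B=0 W=0
Move 5: B@(1,3) -> caps B=0 W=0
Move 6: W@(2,1) -> caps B=0 W=0
Move 7: B@(0,3) -> caps B=0 W=0
Move 8: W@(2,3) -> caps B=0 W=0
Move 9: B@(3,1) -> caps B=0 W=0
Move 10: W@(3,2) -> caps B=0 W=1
Move 11: B@(0,2) -> caps B=0 W=1
Move 12: W@(0,0) -> caps B=0 W=1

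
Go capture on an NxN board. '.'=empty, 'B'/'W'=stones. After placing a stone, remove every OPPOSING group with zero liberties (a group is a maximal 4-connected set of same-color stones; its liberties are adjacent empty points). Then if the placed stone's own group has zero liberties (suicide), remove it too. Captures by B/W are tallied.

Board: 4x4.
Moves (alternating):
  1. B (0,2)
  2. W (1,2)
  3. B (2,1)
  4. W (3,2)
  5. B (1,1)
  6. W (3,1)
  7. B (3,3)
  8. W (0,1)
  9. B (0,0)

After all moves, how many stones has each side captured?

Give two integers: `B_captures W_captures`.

Answer: 1 0

Derivation:
Move 1: B@(0,2) -> caps B=0 W=0
Move 2: W@(1,2) -> caps B=0 W=0
Move 3: B@(2,1) -> caps B=0 W=0
Move 4: W@(3,2) -> caps B=0 W=0
Move 5: B@(1,1) -> caps B=0 W=0
Move 6: W@(3,1) -> caps B=0 W=0
Move 7: B@(3,3) -> caps B=0 W=0
Move 8: W@(0,1) -> caps B=0 W=0
Move 9: B@(0,0) -> caps B=1 W=0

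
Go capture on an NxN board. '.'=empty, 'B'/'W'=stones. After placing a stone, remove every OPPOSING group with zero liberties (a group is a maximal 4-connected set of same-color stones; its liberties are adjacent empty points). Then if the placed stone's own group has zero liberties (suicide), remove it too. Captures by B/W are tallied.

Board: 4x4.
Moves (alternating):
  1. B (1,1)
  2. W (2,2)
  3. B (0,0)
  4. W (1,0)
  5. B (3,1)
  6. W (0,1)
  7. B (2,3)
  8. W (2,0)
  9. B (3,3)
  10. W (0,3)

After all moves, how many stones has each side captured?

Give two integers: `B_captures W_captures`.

Move 1: B@(1,1) -> caps B=0 W=0
Move 2: W@(2,2) -> caps B=0 W=0
Move 3: B@(0,0) -> caps B=0 W=0
Move 4: W@(1,0) -> caps B=0 W=0
Move 5: B@(3,1) -> caps B=0 W=0
Move 6: W@(0,1) -> caps B=0 W=1
Move 7: B@(2,3) -> caps B=0 W=1
Move 8: W@(2,0) -> caps B=0 W=1
Move 9: B@(3,3) -> caps B=0 W=1
Move 10: W@(0,3) -> caps B=0 W=1

Answer: 0 1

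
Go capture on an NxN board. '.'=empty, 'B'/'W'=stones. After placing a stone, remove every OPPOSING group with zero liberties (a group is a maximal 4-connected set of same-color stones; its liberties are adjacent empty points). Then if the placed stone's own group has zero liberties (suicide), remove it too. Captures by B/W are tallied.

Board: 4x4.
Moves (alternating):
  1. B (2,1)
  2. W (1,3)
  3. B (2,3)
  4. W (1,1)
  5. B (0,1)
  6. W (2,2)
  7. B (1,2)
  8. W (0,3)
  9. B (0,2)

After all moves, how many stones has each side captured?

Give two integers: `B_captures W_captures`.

Move 1: B@(2,1) -> caps B=0 W=0
Move 2: W@(1,3) -> caps B=0 W=0
Move 3: B@(2,3) -> caps B=0 W=0
Move 4: W@(1,1) -> caps B=0 W=0
Move 5: B@(0,1) -> caps B=0 W=0
Move 6: W@(2,2) -> caps B=0 W=0
Move 7: B@(1,2) -> caps B=0 W=0
Move 8: W@(0,3) -> caps B=0 W=0
Move 9: B@(0,2) -> caps B=2 W=0

Answer: 2 0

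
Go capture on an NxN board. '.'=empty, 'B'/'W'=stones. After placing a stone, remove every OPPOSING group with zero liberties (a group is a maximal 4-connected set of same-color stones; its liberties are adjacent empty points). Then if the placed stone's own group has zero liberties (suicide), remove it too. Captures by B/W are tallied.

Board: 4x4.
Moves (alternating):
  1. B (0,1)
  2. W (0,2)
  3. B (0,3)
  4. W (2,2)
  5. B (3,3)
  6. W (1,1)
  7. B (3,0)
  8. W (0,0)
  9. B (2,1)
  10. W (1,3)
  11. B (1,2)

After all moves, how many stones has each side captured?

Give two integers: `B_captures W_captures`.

Move 1: B@(0,1) -> caps B=0 W=0
Move 2: W@(0,2) -> caps B=0 W=0
Move 3: B@(0,3) -> caps B=0 W=0
Move 4: W@(2,2) -> caps B=0 W=0
Move 5: B@(3,3) -> caps B=0 W=0
Move 6: W@(1,1) -> caps B=0 W=0
Move 7: B@(3,0) -> caps B=0 W=0
Move 8: W@(0,0) -> caps B=0 W=1
Move 9: B@(2,1) -> caps B=0 W=1
Move 10: W@(1,3) -> caps B=0 W=2
Move 11: B@(1,2) -> caps B=0 W=2

Answer: 0 2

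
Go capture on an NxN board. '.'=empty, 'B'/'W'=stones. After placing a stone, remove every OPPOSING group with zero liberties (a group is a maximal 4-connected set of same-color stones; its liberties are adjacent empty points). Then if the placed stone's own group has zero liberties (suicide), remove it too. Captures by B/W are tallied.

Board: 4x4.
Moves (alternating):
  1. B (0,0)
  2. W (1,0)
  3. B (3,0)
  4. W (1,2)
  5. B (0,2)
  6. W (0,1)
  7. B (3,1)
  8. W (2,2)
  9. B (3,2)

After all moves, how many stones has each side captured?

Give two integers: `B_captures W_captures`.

Move 1: B@(0,0) -> caps B=0 W=0
Move 2: W@(1,0) -> caps B=0 W=0
Move 3: B@(3,0) -> caps B=0 W=0
Move 4: W@(1,2) -> caps B=0 W=0
Move 5: B@(0,2) -> caps B=0 W=0
Move 6: W@(0,1) -> caps B=0 W=1
Move 7: B@(3,1) -> caps B=0 W=1
Move 8: W@(2,2) -> caps B=0 W=1
Move 9: B@(3,2) -> caps B=0 W=1

Answer: 0 1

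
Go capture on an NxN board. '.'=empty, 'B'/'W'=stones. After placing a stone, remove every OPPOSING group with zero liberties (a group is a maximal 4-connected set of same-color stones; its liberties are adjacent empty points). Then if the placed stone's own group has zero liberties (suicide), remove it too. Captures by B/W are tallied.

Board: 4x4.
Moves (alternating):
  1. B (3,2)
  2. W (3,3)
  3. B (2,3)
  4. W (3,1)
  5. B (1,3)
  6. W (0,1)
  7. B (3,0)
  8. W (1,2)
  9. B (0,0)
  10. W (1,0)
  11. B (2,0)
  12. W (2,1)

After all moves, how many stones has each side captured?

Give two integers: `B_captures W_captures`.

Move 1: B@(3,2) -> caps B=0 W=0
Move 2: W@(3,3) -> caps B=0 W=0
Move 3: B@(2,3) -> caps B=1 W=0
Move 4: W@(3,1) -> caps B=1 W=0
Move 5: B@(1,3) -> caps B=1 W=0
Move 6: W@(0,1) -> caps B=1 W=0
Move 7: B@(3,0) -> caps B=1 W=0
Move 8: W@(1,2) -> caps B=1 W=0
Move 9: B@(0,0) -> caps B=1 W=0
Move 10: W@(1,0) -> caps B=1 W=1
Move 11: B@(2,0) -> caps B=1 W=1
Move 12: W@(2,1) -> caps B=1 W=3

Answer: 1 3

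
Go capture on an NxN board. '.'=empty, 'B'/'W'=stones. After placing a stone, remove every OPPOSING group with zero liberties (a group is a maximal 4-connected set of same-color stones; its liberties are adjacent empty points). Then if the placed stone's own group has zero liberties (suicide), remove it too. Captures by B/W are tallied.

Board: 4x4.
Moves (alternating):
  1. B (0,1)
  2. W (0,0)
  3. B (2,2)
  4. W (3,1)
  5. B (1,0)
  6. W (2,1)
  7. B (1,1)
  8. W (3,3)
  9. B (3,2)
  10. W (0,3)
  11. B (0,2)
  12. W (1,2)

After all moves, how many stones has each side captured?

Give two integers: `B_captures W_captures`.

Move 1: B@(0,1) -> caps B=0 W=0
Move 2: W@(0,0) -> caps B=0 W=0
Move 3: B@(2,2) -> caps B=0 W=0
Move 4: W@(3,1) -> caps B=0 W=0
Move 5: B@(1,0) -> caps B=1 W=0
Move 6: W@(2,1) -> caps B=1 W=0
Move 7: B@(1,1) -> caps B=1 W=0
Move 8: W@(3,3) -> caps B=1 W=0
Move 9: B@(3,2) -> caps B=1 W=0
Move 10: W@(0,3) -> caps B=1 W=0
Move 11: B@(0,2) -> caps B=1 W=0
Move 12: W@(1,2) -> caps B=1 W=0

Answer: 1 0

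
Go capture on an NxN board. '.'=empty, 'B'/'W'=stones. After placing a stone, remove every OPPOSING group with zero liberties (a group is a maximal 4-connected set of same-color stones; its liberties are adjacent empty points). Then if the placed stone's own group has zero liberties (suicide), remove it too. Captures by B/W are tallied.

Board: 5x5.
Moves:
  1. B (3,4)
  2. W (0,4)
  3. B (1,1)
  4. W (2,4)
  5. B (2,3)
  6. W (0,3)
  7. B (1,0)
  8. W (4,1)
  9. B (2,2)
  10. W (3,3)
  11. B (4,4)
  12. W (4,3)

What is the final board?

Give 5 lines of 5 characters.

Move 1: B@(3,4) -> caps B=0 W=0
Move 2: W@(0,4) -> caps B=0 W=0
Move 3: B@(1,1) -> caps B=0 W=0
Move 4: W@(2,4) -> caps B=0 W=0
Move 5: B@(2,3) -> caps B=0 W=0
Move 6: W@(0,3) -> caps B=0 W=0
Move 7: B@(1,0) -> caps B=0 W=0
Move 8: W@(4,1) -> caps B=0 W=0
Move 9: B@(2,2) -> caps B=0 W=0
Move 10: W@(3,3) -> caps B=0 W=0
Move 11: B@(4,4) -> caps B=0 W=0
Move 12: W@(4,3) -> caps B=0 W=2

Answer: ...WW
BB...
..BBW
...W.
.W.W.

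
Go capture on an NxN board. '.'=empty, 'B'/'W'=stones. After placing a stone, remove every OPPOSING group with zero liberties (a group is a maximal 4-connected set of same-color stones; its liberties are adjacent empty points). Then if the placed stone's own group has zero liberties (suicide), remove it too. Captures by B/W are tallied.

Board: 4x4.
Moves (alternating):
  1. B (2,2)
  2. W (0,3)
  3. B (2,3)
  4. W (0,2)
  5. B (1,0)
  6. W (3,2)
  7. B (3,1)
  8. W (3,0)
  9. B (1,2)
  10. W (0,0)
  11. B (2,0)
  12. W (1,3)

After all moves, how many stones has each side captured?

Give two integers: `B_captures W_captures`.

Answer: 1 0

Derivation:
Move 1: B@(2,2) -> caps B=0 W=0
Move 2: W@(0,3) -> caps B=0 W=0
Move 3: B@(2,3) -> caps B=0 W=0
Move 4: W@(0,2) -> caps B=0 W=0
Move 5: B@(1,0) -> caps B=0 W=0
Move 6: W@(3,2) -> caps B=0 W=0
Move 7: B@(3,1) -> caps B=0 W=0
Move 8: W@(3,0) -> caps B=0 W=0
Move 9: B@(1,2) -> caps B=0 W=0
Move 10: W@(0,0) -> caps B=0 W=0
Move 11: B@(2,0) -> caps B=1 W=0
Move 12: W@(1,3) -> caps B=1 W=0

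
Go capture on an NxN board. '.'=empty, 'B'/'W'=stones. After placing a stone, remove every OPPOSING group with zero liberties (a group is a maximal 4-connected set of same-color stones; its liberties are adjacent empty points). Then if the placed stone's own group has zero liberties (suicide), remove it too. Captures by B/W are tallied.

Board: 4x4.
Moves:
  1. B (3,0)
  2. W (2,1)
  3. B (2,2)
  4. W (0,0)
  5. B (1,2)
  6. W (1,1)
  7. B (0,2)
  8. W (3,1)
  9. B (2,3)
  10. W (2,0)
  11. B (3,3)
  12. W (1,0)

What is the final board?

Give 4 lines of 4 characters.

Move 1: B@(3,0) -> caps B=0 W=0
Move 2: W@(2,1) -> caps B=0 W=0
Move 3: B@(2,2) -> caps B=0 W=0
Move 4: W@(0,0) -> caps B=0 W=0
Move 5: B@(1,2) -> caps B=0 W=0
Move 6: W@(1,1) -> caps B=0 W=0
Move 7: B@(0,2) -> caps B=0 W=0
Move 8: W@(3,1) -> caps B=0 W=0
Move 9: B@(2,3) -> caps B=0 W=0
Move 10: W@(2,0) -> caps B=0 W=1
Move 11: B@(3,3) -> caps B=0 W=1
Move 12: W@(1,0) -> caps B=0 W=1

Answer: W.B.
WWB.
WWBB
.W.B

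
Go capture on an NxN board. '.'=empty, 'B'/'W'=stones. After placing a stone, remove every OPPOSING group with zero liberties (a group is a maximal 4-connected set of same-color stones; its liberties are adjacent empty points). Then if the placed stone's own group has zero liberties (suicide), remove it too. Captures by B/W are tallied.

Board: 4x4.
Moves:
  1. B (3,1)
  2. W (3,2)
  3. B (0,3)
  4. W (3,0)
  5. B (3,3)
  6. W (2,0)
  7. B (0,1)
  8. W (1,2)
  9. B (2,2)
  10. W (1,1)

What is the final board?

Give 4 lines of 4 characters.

Answer: .B.B
.WW.
W.B.
WB.B

Derivation:
Move 1: B@(3,1) -> caps B=0 W=0
Move 2: W@(3,2) -> caps B=0 W=0
Move 3: B@(0,3) -> caps B=0 W=0
Move 4: W@(3,0) -> caps B=0 W=0
Move 5: B@(3,3) -> caps B=0 W=0
Move 6: W@(2,0) -> caps B=0 W=0
Move 7: B@(0,1) -> caps B=0 W=0
Move 8: W@(1,2) -> caps B=0 W=0
Move 9: B@(2,2) -> caps B=1 W=0
Move 10: W@(1,1) -> caps B=1 W=0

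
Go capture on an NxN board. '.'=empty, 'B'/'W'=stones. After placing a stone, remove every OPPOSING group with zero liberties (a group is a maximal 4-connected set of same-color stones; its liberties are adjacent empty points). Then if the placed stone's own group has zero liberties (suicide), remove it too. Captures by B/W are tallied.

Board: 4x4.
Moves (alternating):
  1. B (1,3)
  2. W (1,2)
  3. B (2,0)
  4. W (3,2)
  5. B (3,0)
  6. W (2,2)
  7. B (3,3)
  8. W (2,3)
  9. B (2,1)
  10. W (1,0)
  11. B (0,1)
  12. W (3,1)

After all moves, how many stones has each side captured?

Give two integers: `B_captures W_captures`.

Move 1: B@(1,3) -> caps B=0 W=0
Move 2: W@(1,2) -> caps B=0 W=0
Move 3: B@(2,0) -> caps B=0 W=0
Move 4: W@(3,2) -> caps B=0 W=0
Move 5: B@(3,0) -> caps B=0 W=0
Move 6: W@(2,2) -> caps B=0 W=0
Move 7: B@(3,3) -> caps B=0 W=0
Move 8: W@(2,3) -> caps B=0 W=1
Move 9: B@(2,1) -> caps B=0 W=1
Move 10: W@(1,0) -> caps B=0 W=1
Move 11: B@(0,1) -> caps B=0 W=1
Move 12: W@(3,1) -> caps B=0 W=1

Answer: 0 1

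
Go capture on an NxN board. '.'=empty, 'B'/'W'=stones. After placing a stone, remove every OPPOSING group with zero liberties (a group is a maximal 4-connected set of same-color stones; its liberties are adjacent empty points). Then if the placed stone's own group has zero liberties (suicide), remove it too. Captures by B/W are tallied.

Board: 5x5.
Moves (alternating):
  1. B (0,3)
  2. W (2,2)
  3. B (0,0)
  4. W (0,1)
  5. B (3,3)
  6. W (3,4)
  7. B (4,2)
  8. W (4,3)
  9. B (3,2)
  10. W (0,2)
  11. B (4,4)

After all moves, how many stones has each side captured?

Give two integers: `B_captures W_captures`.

Move 1: B@(0,3) -> caps B=0 W=0
Move 2: W@(2,2) -> caps B=0 W=0
Move 3: B@(0,0) -> caps B=0 W=0
Move 4: W@(0,1) -> caps B=0 W=0
Move 5: B@(3,3) -> caps B=0 W=0
Move 6: W@(3,4) -> caps B=0 W=0
Move 7: B@(4,2) -> caps B=0 W=0
Move 8: W@(4,3) -> caps B=0 W=0
Move 9: B@(3,2) -> caps B=0 W=0
Move 10: W@(0,2) -> caps B=0 W=0
Move 11: B@(4,4) -> caps B=1 W=0

Answer: 1 0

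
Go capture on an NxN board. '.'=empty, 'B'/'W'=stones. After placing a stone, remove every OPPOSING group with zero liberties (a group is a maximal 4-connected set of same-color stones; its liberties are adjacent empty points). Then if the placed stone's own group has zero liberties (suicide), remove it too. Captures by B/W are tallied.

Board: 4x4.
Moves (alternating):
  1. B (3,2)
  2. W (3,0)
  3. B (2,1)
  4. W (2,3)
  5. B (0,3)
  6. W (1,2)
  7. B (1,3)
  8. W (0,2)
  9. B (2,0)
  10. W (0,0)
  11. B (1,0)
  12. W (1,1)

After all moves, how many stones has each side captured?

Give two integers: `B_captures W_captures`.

Answer: 0 2

Derivation:
Move 1: B@(3,2) -> caps B=0 W=0
Move 2: W@(3,0) -> caps B=0 W=0
Move 3: B@(2,1) -> caps B=0 W=0
Move 4: W@(2,3) -> caps B=0 W=0
Move 5: B@(0,3) -> caps B=0 W=0
Move 6: W@(1,2) -> caps B=0 W=0
Move 7: B@(1,3) -> caps B=0 W=0
Move 8: W@(0,2) -> caps B=0 W=2
Move 9: B@(2,0) -> caps B=0 W=2
Move 10: W@(0,0) -> caps B=0 W=2
Move 11: B@(1,0) -> caps B=0 W=2
Move 12: W@(1,1) -> caps B=0 W=2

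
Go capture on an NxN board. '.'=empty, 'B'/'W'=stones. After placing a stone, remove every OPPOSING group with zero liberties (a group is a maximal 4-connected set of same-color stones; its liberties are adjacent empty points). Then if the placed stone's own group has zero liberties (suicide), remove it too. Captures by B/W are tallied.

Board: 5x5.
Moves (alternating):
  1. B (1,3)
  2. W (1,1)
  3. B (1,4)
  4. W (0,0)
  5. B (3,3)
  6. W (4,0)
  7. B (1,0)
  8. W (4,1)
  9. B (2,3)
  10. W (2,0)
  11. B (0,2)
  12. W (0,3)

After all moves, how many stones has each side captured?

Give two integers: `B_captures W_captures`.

Answer: 0 1

Derivation:
Move 1: B@(1,3) -> caps B=0 W=0
Move 2: W@(1,1) -> caps B=0 W=0
Move 3: B@(1,4) -> caps B=0 W=0
Move 4: W@(0,0) -> caps B=0 W=0
Move 5: B@(3,3) -> caps B=0 W=0
Move 6: W@(4,0) -> caps B=0 W=0
Move 7: B@(1,0) -> caps B=0 W=0
Move 8: W@(4,1) -> caps B=0 W=0
Move 9: B@(2,3) -> caps B=0 W=0
Move 10: W@(2,0) -> caps B=0 W=1
Move 11: B@(0,2) -> caps B=0 W=1
Move 12: W@(0,3) -> caps B=0 W=1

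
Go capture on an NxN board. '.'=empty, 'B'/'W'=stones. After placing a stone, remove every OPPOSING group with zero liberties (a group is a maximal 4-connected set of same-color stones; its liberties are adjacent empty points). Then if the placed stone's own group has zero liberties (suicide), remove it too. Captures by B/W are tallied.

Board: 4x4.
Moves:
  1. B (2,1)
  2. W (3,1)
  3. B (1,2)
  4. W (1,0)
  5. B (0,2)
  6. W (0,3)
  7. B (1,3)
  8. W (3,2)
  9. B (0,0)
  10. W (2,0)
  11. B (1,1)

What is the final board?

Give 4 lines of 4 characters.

Answer: B.B.
WBBB
WB..
.WW.

Derivation:
Move 1: B@(2,1) -> caps B=0 W=0
Move 2: W@(3,1) -> caps B=0 W=0
Move 3: B@(1,2) -> caps B=0 W=0
Move 4: W@(1,0) -> caps B=0 W=0
Move 5: B@(0,2) -> caps B=0 W=0
Move 6: W@(0,3) -> caps B=0 W=0
Move 7: B@(1,3) -> caps B=1 W=0
Move 8: W@(3,2) -> caps B=1 W=0
Move 9: B@(0,0) -> caps B=1 W=0
Move 10: W@(2,0) -> caps B=1 W=0
Move 11: B@(1,1) -> caps B=1 W=0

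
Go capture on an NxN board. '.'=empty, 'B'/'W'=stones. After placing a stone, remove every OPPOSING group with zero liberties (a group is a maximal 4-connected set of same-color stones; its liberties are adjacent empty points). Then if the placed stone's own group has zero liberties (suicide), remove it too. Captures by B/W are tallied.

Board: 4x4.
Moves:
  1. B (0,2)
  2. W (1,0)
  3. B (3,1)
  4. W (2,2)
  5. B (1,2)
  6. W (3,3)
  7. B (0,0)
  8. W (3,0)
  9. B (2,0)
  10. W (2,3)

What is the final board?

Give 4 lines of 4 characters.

Answer: B.B.
W.B.
B.WW
.B.W

Derivation:
Move 1: B@(0,2) -> caps B=0 W=0
Move 2: W@(1,0) -> caps B=0 W=0
Move 3: B@(3,1) -> caps B=0 W=0
Move 4: W@(2,2) -> caps B=0 W=0
Move 5: B@(1,2) -> caps B=0 W=0
Move 6: W@(3,3) -> caps B=0 W=0
Move 7: B@(0,0) -> caps B=0 W=0
Move 8: W@(3,0) -> caps B=0 W=0
Move 9: B@(2,0) -> caps B=1 W=0
Move 10: W@(2,3) -> caps B=1 W=0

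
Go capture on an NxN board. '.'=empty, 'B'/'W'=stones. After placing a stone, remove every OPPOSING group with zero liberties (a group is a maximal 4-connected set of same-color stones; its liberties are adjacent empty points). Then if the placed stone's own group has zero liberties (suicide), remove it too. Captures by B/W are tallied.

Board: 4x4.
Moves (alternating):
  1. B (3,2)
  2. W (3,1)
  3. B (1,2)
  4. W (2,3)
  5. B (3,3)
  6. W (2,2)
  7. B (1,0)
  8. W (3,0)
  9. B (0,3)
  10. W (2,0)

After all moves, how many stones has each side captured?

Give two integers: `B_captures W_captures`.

Answer: 0 2

Derivation:
Move 1: B@(3,2) -> caps B=0 W=0
Move 2: W@(3,1) -> caps B=0 W=0
Move 3: B@(1,2) -> caps B=0 W=0
Move 4: W@(2,3) -> caps B=0 W=0
Move 5: B@(3,3) -> caps B=0 W=0
Move 6: W@(2,2) -> caps B=0 W=2
Move 7: B@(1,0) -> caps B=0 W=2
Move 8: W@(3,0) -> caps B=0 W=2
Move 9: B@(0,3) -> caps B=0 W=2
Move 10: W@(2,0) -> caps B=0 W=2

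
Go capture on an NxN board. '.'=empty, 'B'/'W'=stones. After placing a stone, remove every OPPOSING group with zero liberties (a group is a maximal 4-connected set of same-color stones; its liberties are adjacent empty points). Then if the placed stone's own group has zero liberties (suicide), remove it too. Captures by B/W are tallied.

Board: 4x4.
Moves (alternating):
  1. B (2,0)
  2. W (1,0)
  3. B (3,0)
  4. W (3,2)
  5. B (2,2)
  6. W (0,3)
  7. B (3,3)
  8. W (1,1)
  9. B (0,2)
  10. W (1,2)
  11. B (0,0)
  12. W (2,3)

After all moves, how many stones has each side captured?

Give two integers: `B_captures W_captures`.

Move 1: B@(2,0) -> caps B=0 W=0
Move 2: W@(1,0) -> caps B=0 W=0
Move 3: B@(3,0) -> caps B=0 W=0
Move 4: W@(3,2) -> caps B=0 W=0
Move 5: B@(2,2) -> caps B=0 W=0
Move 6: W@(0,3) -> caps B=0 W=0
Move 7: B@(3,3) -> caps B=0 W=0
Move 8: W@(1,1) -> caps B=0 W=0
Move 9: B@(0,2) -> caps B=0 W=0
Move 10: W@(1,2) -> caps B=0 W=0
Move 11: B@(0,0) -> caps B=0 W=0
Move 12: W@(2,3) -> caps B=0 W=1

Answer: 0 1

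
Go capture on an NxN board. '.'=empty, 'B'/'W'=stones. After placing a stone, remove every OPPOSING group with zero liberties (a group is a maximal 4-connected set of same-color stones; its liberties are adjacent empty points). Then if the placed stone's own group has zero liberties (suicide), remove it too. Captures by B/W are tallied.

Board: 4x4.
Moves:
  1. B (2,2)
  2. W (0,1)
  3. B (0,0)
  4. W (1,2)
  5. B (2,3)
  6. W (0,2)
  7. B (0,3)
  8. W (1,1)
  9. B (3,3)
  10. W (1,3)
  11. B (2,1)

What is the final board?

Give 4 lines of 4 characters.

Move 1: B@(2,2) -> caps B=0 W=0
Move 2: W@(0,1) -> caps B=0 W=0
Move 3: B@(0,0) -> caps B=0 W=0
Move 4: W@(1,2) -> caps B=0 W=0
Move 5: B@(2,3) -> caps B=0 W=0
Move 6: W@(0,2) -> caps B=0 W=0
Move 7: B@(0,3) -> caps B=0 W=0
Move 8: W@(1,1) -> caps B=0 W=0
Move 9: B@(3,3) -> caps B=0 W=0
Move 10: W@(1,3) -> caps B=0 W=1
Move 11: B@(2,1) -> caps B=0 W=1

Answer: BWW.
.WWW
.BBB
...B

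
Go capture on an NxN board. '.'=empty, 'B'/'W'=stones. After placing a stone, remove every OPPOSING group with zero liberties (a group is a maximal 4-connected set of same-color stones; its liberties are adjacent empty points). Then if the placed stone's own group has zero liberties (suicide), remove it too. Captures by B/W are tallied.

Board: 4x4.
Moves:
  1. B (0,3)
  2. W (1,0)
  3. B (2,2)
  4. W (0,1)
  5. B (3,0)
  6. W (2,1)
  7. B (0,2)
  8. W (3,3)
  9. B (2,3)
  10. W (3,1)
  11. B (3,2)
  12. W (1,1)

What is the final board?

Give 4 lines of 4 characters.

Answer: .WBB
WW..
.WBB
BWB.

Derivation:
Move 1: B@(0,3) -> caps B=0 W=0
Move 2: W@(1,0) -> caps B=0 W=0
Move 3: B@(2,2) -> caps B=0 W=0
Move 4: W@(0,1) -> caps B=0 W=0
Move 5: B@(3,0) -> caps B=0 W=0
Move 6: W@(2,1) -> caps B=0 W=0
Move 7: B@(0,2) -> caps B=0 W=0
Move 8: W@(3,3) -> caps B=0 W=0
Move 9: B@(2,3) -> caps B=0 W=0
Move 10: W@(3,1) -> caps B=0 W=0
Move 11: B@(3,2) -> caps B=1 W=0
Move 12: W@(1,1) -> caps B=1 W=0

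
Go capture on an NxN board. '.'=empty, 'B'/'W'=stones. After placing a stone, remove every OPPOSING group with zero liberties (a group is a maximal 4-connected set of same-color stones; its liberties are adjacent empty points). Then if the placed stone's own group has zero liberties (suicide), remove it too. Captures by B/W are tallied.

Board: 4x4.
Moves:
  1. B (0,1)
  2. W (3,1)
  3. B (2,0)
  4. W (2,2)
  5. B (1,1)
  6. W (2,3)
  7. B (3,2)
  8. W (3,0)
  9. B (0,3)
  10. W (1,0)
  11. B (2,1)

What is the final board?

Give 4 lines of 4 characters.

Move 1: B@(0,1) -> caps B=0 W=0
Move 2: W@(3,1) -> caps B=0 W=0
Move 3: B@(2,0) -> caps B=0 W=0
Move 4: W@(2,2) -> caps B=0 W=0
Move 5: B@(1,1) -> caps B=0 W=0
Move 6: W@(2,3) -> caps B=0 W=0
Move 7: B@(3,2) -> caps B=0 W=0
Move 8: W@(3,0) -> caps B=0 W=0
Move 9: B@(0,3) -> caps B=0 W=0
Move 10: W@(1,0) -> caps B=0 W=0
Move 11: B@(2,1) -> caps B=2 W=0

Answer: .B.B
WB..
BBWW
..B.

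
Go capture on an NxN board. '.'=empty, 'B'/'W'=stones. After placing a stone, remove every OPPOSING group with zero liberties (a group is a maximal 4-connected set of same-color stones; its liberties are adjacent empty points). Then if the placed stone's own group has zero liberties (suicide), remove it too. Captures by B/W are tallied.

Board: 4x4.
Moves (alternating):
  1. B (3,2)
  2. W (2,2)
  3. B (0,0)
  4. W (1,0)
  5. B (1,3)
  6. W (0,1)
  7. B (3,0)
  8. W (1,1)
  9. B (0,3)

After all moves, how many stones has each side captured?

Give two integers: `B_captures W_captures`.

Answer: 0 1

Derivation:
Move 1: B@(3,2) -> caps B=0 W=0
Move 2: W@(2,2) -> caps B=0 W=0
Move 3: B@(0,0) -> caps B=0 W=0
Move 4: W@(1,0) -> caps B=0 W=0
Move 5: B@(1,3) -> caps B=0 W=0
Move 6: W@(0,1) -> caps B=0 W=1
Move 7: B@(3,0) -> caps B=0 W=1
Move 8: W@(1,1) -> caps B=0 W=1
Move 9: B@(0,3) -> caps B=0 W=1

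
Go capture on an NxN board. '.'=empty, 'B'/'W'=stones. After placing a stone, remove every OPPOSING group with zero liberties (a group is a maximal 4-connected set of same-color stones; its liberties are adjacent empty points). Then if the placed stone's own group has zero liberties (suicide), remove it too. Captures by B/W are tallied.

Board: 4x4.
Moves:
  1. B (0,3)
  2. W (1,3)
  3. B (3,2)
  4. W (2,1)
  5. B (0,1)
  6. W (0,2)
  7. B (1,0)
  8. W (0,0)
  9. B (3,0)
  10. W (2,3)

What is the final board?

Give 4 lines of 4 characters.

Answer: .BW.
B..W
.W.W
B.B.

Derivation:
Move 1: B@(0,3) -> caps B=0 W=0
Move 2: W@(1,3) -> caps B=0 W=0
Move 3: B@(3,2) -> caps B=0 W=0
Move 4: W@(2,1) -> caps B=0 W=0
Move 5: B@(0,1) -> caps B=0 W=0
Move 6: W@(0,2) -> caps B=0 W=1
Move 7: B@(1,0) -> caps B=0 W=1
Move 8: W@(0,0) -> caps B=0 W=1
Move 9: B@(3,0) -> caps B=0 W=1
Move 10: W@(2,3) -> caps B=0 W=1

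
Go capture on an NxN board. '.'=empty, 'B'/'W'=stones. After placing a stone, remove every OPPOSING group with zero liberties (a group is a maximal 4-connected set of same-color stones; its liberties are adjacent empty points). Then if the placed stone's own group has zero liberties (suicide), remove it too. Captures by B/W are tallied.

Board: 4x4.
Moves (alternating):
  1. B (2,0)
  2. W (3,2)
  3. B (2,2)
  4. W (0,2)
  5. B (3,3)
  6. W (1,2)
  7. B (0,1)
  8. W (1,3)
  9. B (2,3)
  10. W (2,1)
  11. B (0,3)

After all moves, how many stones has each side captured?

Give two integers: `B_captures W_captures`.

Move 1: B@(2,0) -> caps B=0 W=0
Move 2: W@(3,2) -> caps B=0 W=0
Move 3: B@(2,2) -> caps B=0 W=0
Move 4: W@(0,2) -> caps B=0 W=0
Move 5: B@(3,3) -> caps B=0 W=0
Move 6: W@(1,2) -> caps B=0 W=0
Move 7: B@(0,1) -> caps B=0 W=0
Move 8: W@(1,3) -> caps B=0 W=0
Move 9: B@(2,3) -> caps B=0 W=0
Move 10: W@(2,1) -> caps B=0 W=3
Move 11: B@(0,3) -> caps B=0 W=3

Answer: 0 3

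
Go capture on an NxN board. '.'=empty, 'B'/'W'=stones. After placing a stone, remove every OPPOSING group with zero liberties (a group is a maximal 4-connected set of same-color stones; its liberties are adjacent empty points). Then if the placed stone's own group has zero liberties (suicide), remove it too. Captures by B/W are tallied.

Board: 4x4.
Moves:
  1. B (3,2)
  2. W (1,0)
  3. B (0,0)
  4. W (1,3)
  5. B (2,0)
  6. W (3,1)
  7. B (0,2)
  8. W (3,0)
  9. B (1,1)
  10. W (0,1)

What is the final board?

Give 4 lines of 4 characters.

Move 1: B@(3,2) -> caps B=0 W=0
Move 2: W@(1,0) -> caps B=0 W=0
Move 3: B@(0,0) -> caps B=0 W=0
Move 4: W@(1,3) -> caps B=0 W=0
Move 5: B@(2,0) -> caps B=0 W=0
Move 6: W@(3,1) -> caps B=0 W=0
Move 7: B@(0,2) -> caps B=0 W=0
Move 8: W@(3,0) -> caps B=0 W=0
Move 9: B@(1,1) -> caps B=1 W=0
Move 10: W@(0,1) -> caps B=1 W=0

Answer: B.B.
.B.W
B...
WWB.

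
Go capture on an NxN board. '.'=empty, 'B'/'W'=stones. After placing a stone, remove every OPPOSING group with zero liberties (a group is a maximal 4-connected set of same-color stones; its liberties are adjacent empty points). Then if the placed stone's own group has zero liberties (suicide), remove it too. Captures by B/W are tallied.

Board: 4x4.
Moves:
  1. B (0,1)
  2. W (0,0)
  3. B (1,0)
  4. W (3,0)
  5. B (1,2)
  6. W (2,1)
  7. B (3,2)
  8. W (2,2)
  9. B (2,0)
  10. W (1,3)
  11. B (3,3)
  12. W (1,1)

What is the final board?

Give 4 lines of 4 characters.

Answer: .B..
BWBW
BWW.
W.BB

Derivation:
Move 1: B@(0,1) -> caps B=0 W=0
Move 2: W@(0,0) -> caps B=0 W=0
Move 3: B@(1,0) -> caps B=1 W=0
Move 4: W@(3,0) -> caps B=1 W=0
Move 5: B@(1,2) -> caps B=1 W=0
Move 6: W@(2,1) -> caps B=1 W=0
Move 7: B@(3,2) -> caps B=1 W=0
Move 8: W@(2,2) -> caps B=1 W=0
Move 9: B@(2,0) -> caps B=1 W=0
Move 10: W@(1,3) -> caps B=1 W=0
Move 11: B@(3,3) -> caps B=1 W=0
Move 12: W@(1,1) -> caps B=1 W=0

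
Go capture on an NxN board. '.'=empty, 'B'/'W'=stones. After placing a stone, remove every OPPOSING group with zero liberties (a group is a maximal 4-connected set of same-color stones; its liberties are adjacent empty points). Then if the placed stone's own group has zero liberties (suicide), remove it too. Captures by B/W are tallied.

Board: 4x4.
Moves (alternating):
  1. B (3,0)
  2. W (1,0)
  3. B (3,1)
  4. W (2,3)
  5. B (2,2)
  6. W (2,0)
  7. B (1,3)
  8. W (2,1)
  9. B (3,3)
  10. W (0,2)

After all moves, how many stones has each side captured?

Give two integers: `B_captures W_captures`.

Answer: 1 0

Derivation:
Move 1: B@(3,0) -> caps B=0 W=0
Move 2: W@(1,0) -> caps B=0 W=0
Move 3: B@(3,1) -> caps B=0 W=0
Move 4: W@(2,3) -> caps B=0 W=0
Move 5: B@(2,2) -> caps B=0 W=0
Move 6: W@(2,0) -> caps B=0 W=0
Move 7: B@(1,3) -> caps B=0 W=0
Move 8: W@(2,1) -> caps B=0 W=0
Move 9: B@(3,3) -> caps B=1 W=0
Move 10: W@(0,2) -> caps B=1 W=0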